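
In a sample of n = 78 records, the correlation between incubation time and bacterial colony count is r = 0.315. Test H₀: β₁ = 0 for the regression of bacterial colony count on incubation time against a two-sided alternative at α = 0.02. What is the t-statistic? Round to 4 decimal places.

t = r·√(n − 2)/√(1 − r²) = 0.315·√76/√0.900775 = 2.8934.
df = n − 2 = 76.
Two-sided p ≈ 0.0050, which is < 0.02, so reject H₀.
There is evidence of a linear association between incubation time and bacterial colony count.

t = 2.8934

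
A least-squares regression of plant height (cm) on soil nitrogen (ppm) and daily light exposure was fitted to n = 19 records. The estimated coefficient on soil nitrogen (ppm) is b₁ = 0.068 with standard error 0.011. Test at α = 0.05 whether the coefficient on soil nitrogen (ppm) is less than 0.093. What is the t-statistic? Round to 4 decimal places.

t = -2.2727

H₀: β₁ = 0.093 vs H₁: β₁ < 0.093.
t = (b₁ − β₁⁰)/SE = (0.068 − 0.093) / 0.011 = -2.2727.
df = n − k − 1 = 19 − 2 − 1 = 16.
One-sided p ≈ 0.0186, which is < 0.05, so reject H₀.
There is evidence that the true slope on soil nitrogen (ppm) is below 0.093 cm per unit, holding the other predictors fixed.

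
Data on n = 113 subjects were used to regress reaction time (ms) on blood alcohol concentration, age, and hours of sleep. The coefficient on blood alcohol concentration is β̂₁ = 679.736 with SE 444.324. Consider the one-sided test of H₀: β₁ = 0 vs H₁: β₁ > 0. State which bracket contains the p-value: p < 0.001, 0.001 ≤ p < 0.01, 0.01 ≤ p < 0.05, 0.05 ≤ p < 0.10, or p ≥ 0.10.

0.05 ≤ p < 0.10

t = 679.736 / 444.324 = 1.530.
df = n − k − 1 = 113 − 3 − 1 = 109.
One-sided p = P(T_{109} > t) ≈ 0.0645.
So 0.05 ≤ p < 0.10.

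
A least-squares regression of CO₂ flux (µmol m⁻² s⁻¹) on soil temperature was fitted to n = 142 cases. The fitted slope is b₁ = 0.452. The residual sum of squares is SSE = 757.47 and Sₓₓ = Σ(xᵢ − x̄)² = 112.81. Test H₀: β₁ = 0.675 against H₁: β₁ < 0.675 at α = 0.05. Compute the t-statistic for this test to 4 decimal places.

MSE = SSE/(n − 2) = 757.47/140 = 5.4105.
SE(b₁) = √(MSE/Sₓₓ) = √(5.4105/112.81) = 0.219.
t = (0.452 − 0.675) / 0.219 = -1.0183.
df = n − 2 = 140.
One-sided p ≈ 0.1552, which is ≥ 0.05, so fail to reject H₀.
The data do not give significant evidence that the true slope on soil temperature is below 0.675 µmol m⁻² s⁻¹ per unit.

t = -1.0183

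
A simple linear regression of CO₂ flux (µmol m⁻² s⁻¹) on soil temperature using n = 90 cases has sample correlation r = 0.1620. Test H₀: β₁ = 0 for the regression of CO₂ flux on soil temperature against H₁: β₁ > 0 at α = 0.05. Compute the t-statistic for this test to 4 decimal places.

t = r·√(n − 2)/√(1 − r²) = 0.1620·√88/√0.973756 = 1.5400.
df = n − 2 = 88.
One-sided p ≈ 0.0636, which is ≥ 0.05, so fail to reject H₀.
The data do not give significant evidence of a linear association between soil temperature and CO₂ flux.

t = 1.5400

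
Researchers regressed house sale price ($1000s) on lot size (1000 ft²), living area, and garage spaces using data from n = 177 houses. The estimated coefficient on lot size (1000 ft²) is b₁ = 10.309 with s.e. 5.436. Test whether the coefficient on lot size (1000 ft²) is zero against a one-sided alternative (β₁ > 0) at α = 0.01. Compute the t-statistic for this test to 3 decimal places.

H₀: β₁ = 0 vs H₁: β₁ > 0.
t = (b₁ − β₁⁰)/SE = 10.309 / 5.436 = 1.896.
df = n − k − 1 = 177 − 3 − 1 = 173.
One-sided p ≈ 0.0298, which is ≥ 0.01, so fail to reject H₀.
The data do not give significant evidence that the true slope on lot size (1000 ft²) is positive, holding the other predictors fixed.

t = 1.896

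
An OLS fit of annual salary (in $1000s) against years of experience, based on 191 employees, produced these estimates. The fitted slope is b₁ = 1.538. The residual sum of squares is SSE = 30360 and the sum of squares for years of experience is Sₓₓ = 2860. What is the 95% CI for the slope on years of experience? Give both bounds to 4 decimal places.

MSE = SSE/(n − 2) = 30360/189 = 160.635.
SE(b₁) = √(MSE/Sₓₓ) = √(160.635/2860) = 0.236994.
df = n − 2 = 189.
t* = t_{0.025, 189} = 1.972595.
Margin = t* × SE = 1.972595 × 0.236994 = 0.467493.
CI: 1.538 ± 0.467493 → (1.0705, 2.0055).
With 95% confidence, each one-unit increase in years of experience is associated with a change of between 1.0705 and 2.0055 $1000s in annual salary.

(1.0705, 2.0055)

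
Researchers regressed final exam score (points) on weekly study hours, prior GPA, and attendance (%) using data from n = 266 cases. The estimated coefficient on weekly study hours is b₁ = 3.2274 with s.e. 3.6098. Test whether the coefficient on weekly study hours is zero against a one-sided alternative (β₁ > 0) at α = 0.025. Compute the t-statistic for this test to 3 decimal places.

t = 0.894

H₀: β₁ = 0 vs H₁: β₁ > 0.
t = (b₁ − β₁⁰)/SE = 3.2274 / 3.6098 = 0.894.
df = n − k − 1 = 266 − 3 − 1 = 262.
One-sided p ≈ 0.1861, which is ≥ 0.025, so fail to reject H₀.
The data do not give significant evidence that the true slope on weekly study hours is positive, holding the other predictors fixed.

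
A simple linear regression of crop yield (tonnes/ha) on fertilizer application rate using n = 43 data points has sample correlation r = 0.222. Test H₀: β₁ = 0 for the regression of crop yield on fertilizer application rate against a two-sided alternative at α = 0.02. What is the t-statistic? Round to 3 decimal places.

t = r·√(n − 2)/√(1 − r²) = 0.222·√41/√0.950716 = 1.458.
df = n − 2 = 41.
Two-sided p ≈ 0.1525, which is ≥ 0.02, so fail to reject H₀.
The data do not give significant evidence of a linear association between fertilizer application rate and crop yield.

t = 1.458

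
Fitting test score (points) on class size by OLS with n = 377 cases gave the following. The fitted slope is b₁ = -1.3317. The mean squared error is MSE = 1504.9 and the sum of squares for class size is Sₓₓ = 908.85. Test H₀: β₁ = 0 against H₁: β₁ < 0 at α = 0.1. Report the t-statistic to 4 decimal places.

SE(b₁) = √(MSE/Sₓₓ) = √(1504.9/908.85) = 1.28679.
t = -1.3317 / 1.28679 = -1.0349.
df = n − 2 = 375.
One-sided p ≈ 0.1507, which is ≥ 0.1, so fail to reject H₀.
The data do not give significant evidence that the true slope on class size is negative.

t = -1.0349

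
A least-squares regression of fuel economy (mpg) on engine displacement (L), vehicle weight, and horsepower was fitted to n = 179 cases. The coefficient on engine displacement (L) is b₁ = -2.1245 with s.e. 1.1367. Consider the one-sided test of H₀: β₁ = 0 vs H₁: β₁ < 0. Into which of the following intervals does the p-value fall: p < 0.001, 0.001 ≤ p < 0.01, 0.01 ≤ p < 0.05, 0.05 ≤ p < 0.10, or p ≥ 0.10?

t = -2.1245 / 1.1367 = -1.869.
df = n − k − 1 = 179 − 3 − 1 = 175.
One-sided p = P(T_{175} < t) ≈ 0.0316.
So 0.01 ≤ p < 0.05.

0.01 ≤ p < 0.05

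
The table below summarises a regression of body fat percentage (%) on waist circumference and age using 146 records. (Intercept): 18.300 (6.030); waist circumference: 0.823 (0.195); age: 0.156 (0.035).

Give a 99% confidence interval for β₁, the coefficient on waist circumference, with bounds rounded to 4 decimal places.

(0.3139, 1.3321)

Read off: b = 0.823, SE = 0.195 for waist circumference.
df = n − k − 1 = 146 − 2 − 1 = 143.
t* = t_{0.005, 143} = 2.610647.
Margin = t* × SE = 2.610647 × 0.195 = 0.509076.
CI: 0.823 ± 0.509076 → (0.3139, 1.3321).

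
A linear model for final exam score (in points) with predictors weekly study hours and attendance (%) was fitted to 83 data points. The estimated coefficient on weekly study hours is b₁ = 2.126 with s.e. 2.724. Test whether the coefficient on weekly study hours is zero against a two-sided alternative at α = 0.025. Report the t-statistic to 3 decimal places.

H₀: β₁ = 0 vs H₁: β₁ ≠ 0.
t = (b₁ − β₁⁰)/SE = 2.126 / 2.724 = 0.780.
df = n − k − 1 = 83 − 2 − 1 = 80.
Two-sided p ≈ 0.4374, which is ≥ 0.025, so fail to reject H₀.
The data do not give significant evidence of an association between weekly study hours and final exam score, after adjusting for the other predictors.

t = 0.780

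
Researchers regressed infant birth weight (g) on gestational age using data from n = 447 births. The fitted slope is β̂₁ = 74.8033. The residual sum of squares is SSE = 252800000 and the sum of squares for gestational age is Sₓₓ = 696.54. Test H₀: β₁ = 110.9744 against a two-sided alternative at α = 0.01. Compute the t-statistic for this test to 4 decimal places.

MSE = SSE/(n − 2) = 252800000/445 = 568090.
SE(β̂₁) = √(MSE/Sₓₓ) = √(568090/696.54) = 28.5585.
t = (74.8033 − 110.9744) / 28.5585 = -1.2666.
df = n − 2 = 445.
Two-sided p ≈ 0.2060, which is ≥ 0.01, so fail to reject H₀.
The data are consistent with a true slope of 110.9744 g per unit of gestational age.

t = -1.2666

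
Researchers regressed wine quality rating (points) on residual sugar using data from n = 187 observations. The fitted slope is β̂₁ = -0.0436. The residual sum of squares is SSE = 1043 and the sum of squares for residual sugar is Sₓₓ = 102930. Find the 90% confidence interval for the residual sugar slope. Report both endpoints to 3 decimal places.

MSE = SSE/(n − 2) = 1043/185 = 5.63784.
SE(β̂₁) = √(MSE/Sₓₓ) = √(5.63784/102930) = 0.00740091.
df = n − 2 = 185.
t* = t_{0.05, 185} = 1.653132.
Margin = t* × SE = 1.653132 × 0.00740091 = 0.01223.
CI: -0.0436 ± 0.01223 → (-0.056, -0.031).
With 90% confidence, each one-unit increase in residual sugar is associated with a change of between -0.056 and -0.031 points in wine quality rating.

(-0.056, -0.031)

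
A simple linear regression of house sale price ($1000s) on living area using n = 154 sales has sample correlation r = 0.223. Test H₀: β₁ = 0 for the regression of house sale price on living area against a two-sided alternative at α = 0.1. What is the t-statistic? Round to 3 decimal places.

t = 2.820

t = r·√(n − 2)/√(1 − r²) = 0.223·√152/√0.950271 = 2.820.
df = n − 2 = 152.
Two-sided p ≈ 0.0054, which is < 0.1, so reject H₀.
There is evidence of a linear association between living area and house sale price.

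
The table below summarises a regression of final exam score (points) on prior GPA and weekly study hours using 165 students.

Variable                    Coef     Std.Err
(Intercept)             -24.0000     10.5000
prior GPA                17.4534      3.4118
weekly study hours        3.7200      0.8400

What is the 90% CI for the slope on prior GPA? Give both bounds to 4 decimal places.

(11.8092, 23.0976)

Read off: b = 17.4534, SE = 3.4118 for prior GPA.
df = n − k − 1 = 165 − 2 − 1 = 162.
t* = t_{0.05, 162} = 1.654314.
Margin = t* × SE = 1.654314 × 3.4118 = 5.644188.
CI: 17.4534 ± 5.644188 → (11.8092, 23.0976).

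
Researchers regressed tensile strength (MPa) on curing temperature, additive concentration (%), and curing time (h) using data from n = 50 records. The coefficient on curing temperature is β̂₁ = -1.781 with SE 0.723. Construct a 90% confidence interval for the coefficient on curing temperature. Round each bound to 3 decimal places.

(-2.995, -0.567)

df = n − k − 1 = 50 − 3 − 1 = 46.
t* = t_{0.05, 46} = 1.67866.
Margin = t* × SE = 1.67866 × 0.723 = 1.21367.
CI: -1.781 ± 1.21367 → (-2.995, -0.567).
With 90% confidence, each one-unit increase in curing temperature is associated with a change of between -2.995 and -0.567 MPa in tensile strength, holding the other predictors fixed.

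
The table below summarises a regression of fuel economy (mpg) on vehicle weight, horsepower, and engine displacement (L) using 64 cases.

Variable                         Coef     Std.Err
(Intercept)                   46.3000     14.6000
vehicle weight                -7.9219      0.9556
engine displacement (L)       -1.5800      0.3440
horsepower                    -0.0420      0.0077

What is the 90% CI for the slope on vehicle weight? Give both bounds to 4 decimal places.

(-9.5184, -6.3254)

Read off: b = -7.9219, SE = 0.9556 for vehicle weight.
df = n − k − 1 = 64 − 3 − 1 = 60.
t* = t_{0.05, 60} = 1.670649.
Margin = t* × SE = 1.670649 × 0.9556 = 1.596472.
CI: -7.9219 ± 1.596472 → (-9.5184, -6.3254).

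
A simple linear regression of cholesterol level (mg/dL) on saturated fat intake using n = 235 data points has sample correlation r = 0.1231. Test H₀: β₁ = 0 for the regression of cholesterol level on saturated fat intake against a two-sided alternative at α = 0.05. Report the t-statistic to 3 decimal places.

t = 1.893

t = r·√(n − 2)/√(1 − r²) = 0.1231·√233/√0.984846 = 1.893.
df = n − 2 = 233.
Two-sided p ≈ 0.0595, which is ≥ 0.05, so fail to reject H₀.
The data do not give significant evidence of a linear association between saturated fat intake and cholesterol level.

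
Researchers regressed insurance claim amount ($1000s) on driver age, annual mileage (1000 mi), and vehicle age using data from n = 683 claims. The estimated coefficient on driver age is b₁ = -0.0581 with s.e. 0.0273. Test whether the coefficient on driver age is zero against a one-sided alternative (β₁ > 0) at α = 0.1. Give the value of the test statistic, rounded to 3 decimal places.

H₀: β₁ = 0 vs H₁: β₁ > 0.
t = (b₁ − β₁⁰)/SE = -0.0581 / 0.0273 = -2.128.
df = n − k − 1 = 683 − 3 − 1 = 679.
One-sided p ≈ 0.9832, which is ≥ 0.1, so fail to reject H₀.
The data do not give significant evidence that the true slope on driver age is positive, holding the other predictors fixed.

t = -2.128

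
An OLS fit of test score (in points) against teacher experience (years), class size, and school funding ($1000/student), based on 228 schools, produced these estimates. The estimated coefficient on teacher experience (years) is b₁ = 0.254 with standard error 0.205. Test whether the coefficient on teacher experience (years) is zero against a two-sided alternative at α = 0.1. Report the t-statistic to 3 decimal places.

H₀: β₁ = 0 vs H₁: β₁ ≠ 0.
t = (b₁ − β₁⁰)/SE = 0.254 / 0.205 = 1.239.
df = n − k − 1 = 228 − 3 − 1 = 224.
Two-sided p ≈ 0.2166, which is ≥ 0.1, so fail to reject H₀.
The data do not give significant evidence of an association between teacher experience (years) and test score, after adjusting for the other predictors.

t = 1.239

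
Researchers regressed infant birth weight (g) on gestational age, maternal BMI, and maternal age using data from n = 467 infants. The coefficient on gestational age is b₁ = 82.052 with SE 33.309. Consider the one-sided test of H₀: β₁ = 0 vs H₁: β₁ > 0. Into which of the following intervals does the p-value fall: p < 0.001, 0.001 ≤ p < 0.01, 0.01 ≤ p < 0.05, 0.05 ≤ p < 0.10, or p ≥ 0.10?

0.001 ≤ p < 0.01

t = 82.052 / 33.309 = 2.463.
df = n − k − 1 = 467 − 3 − 1 = 463.
One-sided p = P(T_{463} > t) ≈ 0.0071.
So 0.001 ≤ p < 0.01.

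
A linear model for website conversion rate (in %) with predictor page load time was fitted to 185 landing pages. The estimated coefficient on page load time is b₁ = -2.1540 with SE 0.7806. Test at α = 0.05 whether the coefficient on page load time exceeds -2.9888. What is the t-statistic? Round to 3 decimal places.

H₀: β₁ = -2.9888 vs H₁: β₁ > -2.9888.
t = (b₁ − β₁⁰)/SE = (-2.1540 − (-2.9888)) / 0.7806 = 1.069.
df = n − 2 = 185 − 2 = 183.
One-sided p ≈ 0.1431, which is ≥ 0.05, so fail to reject H₀.
The data do not give significant evidence that the true slope on page load time exceeds -2.9888 % per unit.

t = 1.069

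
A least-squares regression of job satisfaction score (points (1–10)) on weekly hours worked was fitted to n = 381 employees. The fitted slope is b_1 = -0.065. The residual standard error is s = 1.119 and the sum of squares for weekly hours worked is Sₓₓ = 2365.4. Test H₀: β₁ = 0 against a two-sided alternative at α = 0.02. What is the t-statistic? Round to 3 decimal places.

SE(b_1) = s/√Sₓₓ = 1.119/√2365.4 = 0.0230079.
t = -0.065 / 0.0230079 = -2.825.
df = n − 2 = 379.
Two-sided p ≈ 0.0050, which is < 0.02, so reject H₀.
There is evidence that weekly hours worked is associated with job satisfaction score.

t = -2.825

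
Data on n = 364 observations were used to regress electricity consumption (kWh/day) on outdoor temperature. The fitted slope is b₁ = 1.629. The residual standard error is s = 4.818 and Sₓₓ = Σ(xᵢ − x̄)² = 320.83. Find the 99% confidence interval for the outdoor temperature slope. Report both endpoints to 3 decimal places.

SE(b₁) = s/√Sₓₓ = 4.818/√320.83 = 0.268986.
df = n − 2 = 362.
t* = t_{0.005, 362} = 2.589479.
Margin = t* × SE = 2.589479 × 0.268986 = 0.69653.
CI: 1.629 ± 0.69653 → (0.932, 2.326).
With 99% confidence, each one-unit increase in outdoor temperature is associated with a change of between 0.932 and 2.326 kWh/day in electricity consumption.

(0.932, 2.326)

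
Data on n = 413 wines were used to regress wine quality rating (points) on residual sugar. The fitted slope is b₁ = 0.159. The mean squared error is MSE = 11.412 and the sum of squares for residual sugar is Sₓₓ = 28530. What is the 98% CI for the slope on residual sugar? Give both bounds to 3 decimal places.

(0.112, 0.206)

SE(b₁) = √(MSE/Sₓₓ) = √(11.412/28530) = 0.02.
df = n − 2 = 411.
t* = t_{0.01, 411} = 2.335455.
Margin = t* × SE = 2.335455 × 0.02 = 0.04671.
CI: 0.159 ± 0.04671 → (0.112, 0.206).
With 98% confidence, each one-unit increase in residual sugar is associated with a change of between 0.112 and 0.206 points in wine quality rating.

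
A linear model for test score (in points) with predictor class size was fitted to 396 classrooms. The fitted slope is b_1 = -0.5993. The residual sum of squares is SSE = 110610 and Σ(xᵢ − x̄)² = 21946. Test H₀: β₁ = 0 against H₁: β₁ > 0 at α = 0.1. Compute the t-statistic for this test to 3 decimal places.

MSE = SSE/(n − 2) = 110610/394 = 280.736.
SE(b_1) = √(MSE/Sₓₓ) = √(280.736/21946) = 0.113102.
t = -0.5993 / 0.113102 = -5.299.
df = n − 2 = 394.
One-sided p ≈ 1.0000, which is ≥ 0.1, so fail to reject H₀.
The data do not give significant evidence that the true slope on class size is positive.

t = -5.299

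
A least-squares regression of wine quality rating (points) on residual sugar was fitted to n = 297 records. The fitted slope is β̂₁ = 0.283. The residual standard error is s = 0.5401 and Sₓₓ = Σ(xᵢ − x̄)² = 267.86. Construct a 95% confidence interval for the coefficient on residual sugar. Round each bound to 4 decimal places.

(0.2181, 0.3479)

SE(β̂₁) = s/√Sₓₓ = 0.5401/√267.86 = 0.0330005.
df = n − 2 = 295.
t* = t_{0.025, 295} = 1.968038.
Margin = t* × SE = 1.968038 × 0.0330005 = 0.064946.
CI: 0.283 ± 0.064946 → (0.2181, 0.3479).
With 95% confidence, each one-unit increase in residual sugar is associated with a change of between 0.2181 and 0.3479 points in wine quality rating.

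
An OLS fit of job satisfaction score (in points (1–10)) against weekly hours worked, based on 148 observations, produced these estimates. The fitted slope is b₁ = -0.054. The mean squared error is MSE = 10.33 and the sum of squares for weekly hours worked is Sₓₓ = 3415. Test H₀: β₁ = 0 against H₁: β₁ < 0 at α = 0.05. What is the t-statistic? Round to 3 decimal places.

SE(b₁) = √(MSE/Sₓₓ) = √(10.33/3415) = 0.054999.
t = -0.054 / 0.054999 = -0.982.
df = n − 2 = 146.
One-sided p ≈ 0.1639, which is ≥ 0.05, so fail to reject H₀.
The data do not give significant evidence that the true slope on weekly hours worked is negative.

t = -0.982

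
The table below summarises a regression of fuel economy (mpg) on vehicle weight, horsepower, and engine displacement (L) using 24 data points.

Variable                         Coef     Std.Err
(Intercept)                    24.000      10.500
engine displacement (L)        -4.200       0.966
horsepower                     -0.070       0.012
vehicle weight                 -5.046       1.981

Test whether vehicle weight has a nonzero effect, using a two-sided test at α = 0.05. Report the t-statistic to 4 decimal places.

t = -2.5472

Read off: b = -5.046, SE = 1.981 for vehicle weight.
H₀: β₁ = 0 vs H₁: β₁ ≠ 0.
t = -5.046 / 1.981 = -2.5472.
df = n − k − 1 = 24 − 3 − 1 = 20.
Two-sided p ≈ 0.0192, which is < 0.05, so reject H₀.
There is evidence that vehicle weight is associated with fuel economy, holding the other predictors fixed.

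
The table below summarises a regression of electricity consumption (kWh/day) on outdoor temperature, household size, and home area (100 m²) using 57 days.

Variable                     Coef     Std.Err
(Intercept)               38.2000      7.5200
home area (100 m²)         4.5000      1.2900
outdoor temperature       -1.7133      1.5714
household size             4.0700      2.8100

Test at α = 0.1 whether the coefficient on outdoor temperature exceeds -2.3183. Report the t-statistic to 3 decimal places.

t = 0.385

Read off: b = -1.7133, SE = 1.5714 for outdoor temperature.
H₀: β₁ = -2.3183 vs H₁: β₁ > -2.3183.
t = (-1.7133 − (-2.3183)) / 1.5714 = 0.385.
df = n − k − 1 = 57 − 3 − 1 = 53.
One-sided p ≈ 0.3509, which is ≥ 0.1, so fail to reject H₀.
The data do not give significant evidence that the true slope on outdoor temperature exceeds -2.3183 kWh/day per unit, holding the other predictors fixed.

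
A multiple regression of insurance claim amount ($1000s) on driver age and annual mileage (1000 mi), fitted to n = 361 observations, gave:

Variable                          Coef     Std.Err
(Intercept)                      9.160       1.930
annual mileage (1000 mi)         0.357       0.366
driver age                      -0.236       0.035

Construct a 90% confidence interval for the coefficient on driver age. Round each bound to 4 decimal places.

(-0.2937, -0.1783)

Read off: b = -0.236, SE = 0.035 for driver age.
df = n − k − 1 = 361 − 2 − 1 = 358.
t* = t_{0.05, 358} = 1.649121.
Margin = t* × SE = 1.649121 × 0.035 = 0.057719.
CI: -0.236 ± 0.057719 → (-0.2937, -0.1783).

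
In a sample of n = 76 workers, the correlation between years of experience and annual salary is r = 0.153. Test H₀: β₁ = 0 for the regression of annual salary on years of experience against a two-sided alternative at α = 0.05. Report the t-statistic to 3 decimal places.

t = 1.332

t = r·√(n − 2)/√(1 − r²) = 0.153·√74/√0.976591 = 1.332.
df = n − 2 = 74.
Two-sided p ≈ 0.1870, which is ≥ 0.05, so fail to reject H₀.
The data do not give significant evidence of a linear association between years of experience and annual salary.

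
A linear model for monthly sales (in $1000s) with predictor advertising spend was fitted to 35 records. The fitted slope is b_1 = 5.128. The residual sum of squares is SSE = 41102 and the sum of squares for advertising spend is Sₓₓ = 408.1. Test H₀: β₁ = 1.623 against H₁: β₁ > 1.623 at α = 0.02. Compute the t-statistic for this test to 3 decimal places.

MSE = SSE/(n − 2) = 41102/33 = 1245.52.
SE(b_1) = √(MSE/Sₓₓ) = √(1245.52/408.1) = 1.74699.
t = (5.128 − 1.623) / 1.74699 = 2.006.
df = n − 2 = 33.
One-sided p ≈ 0.0265, which is ≥ 0.02, so fail to reject H₀.
The data do not give significant evidence that the true slope on advertising spend exceeds 1.623 $1000s per unit.

t = 2.006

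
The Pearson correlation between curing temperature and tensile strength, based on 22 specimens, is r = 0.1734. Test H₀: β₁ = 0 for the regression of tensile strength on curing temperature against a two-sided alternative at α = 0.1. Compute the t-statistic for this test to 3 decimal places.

t = 0.787

t = r·√(n − 2)/√(1 − r²) = 0.1734·√20/√0.969932 = 0.787.
df = n − 2 = 20.
Two-sided p ≈ 0.4403, which is ≥ 0.1, so fail to reject H₀.
The data do not give significant evidence of a linear association between curing temperature and tensile strength.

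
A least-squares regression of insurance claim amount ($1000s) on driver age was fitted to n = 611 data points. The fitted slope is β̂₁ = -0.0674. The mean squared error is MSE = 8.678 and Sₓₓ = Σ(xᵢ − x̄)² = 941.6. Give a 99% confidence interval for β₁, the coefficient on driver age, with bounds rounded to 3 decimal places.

SE(β̂₁) = √(MSE/Sₓₓ) = √(8.678/941.6) = 0.0960012.
df = n − 2 = 609.
t* = t_{0.005, 609} = 2.583926.
Margin = t* × SE = 2.583926 × 0.0960012 = 0.24806.
CI: -0.0674 ± 0.24806 → (-0.315, 0.181).
With 99% confidence, each one-unit increase in driver age is associated with a change of between -0.315 and 0.181 $1000s in insurance claim amount.

(-0.315, 0.181)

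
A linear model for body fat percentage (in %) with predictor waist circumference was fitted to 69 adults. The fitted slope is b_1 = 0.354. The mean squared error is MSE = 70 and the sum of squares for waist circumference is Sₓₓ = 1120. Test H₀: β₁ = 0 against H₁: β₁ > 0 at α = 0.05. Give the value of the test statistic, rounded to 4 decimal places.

SE(b_1) = √(MSE/Sₓₓ) = √(70/1120) = 0.25.
t = 0.354 / 0.25 = 1.4160.
df = n − 2 = 67.
One-sided p ≈ 0.0807, which is ≥ 0.05, so fail to reject H₀.
The data do not give significant evidence that the true slope on waist circumference is positive.

t = 1.4160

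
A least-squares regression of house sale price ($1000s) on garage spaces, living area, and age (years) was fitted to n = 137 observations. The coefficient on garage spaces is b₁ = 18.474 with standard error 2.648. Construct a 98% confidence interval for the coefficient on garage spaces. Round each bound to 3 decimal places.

df = n − k − 1 = 137 − 3 − 1 = 133.
t* = t_{0.01, 133} = 2.354712.
Margin = t* × SE = 2.354712 × 2.648 = 6.23528.
CI: 18.474 ± 6.23528 → (12.239, 24.709).
With 98% confidence, each one-unit increase in garage spaces is associated with a change of between 12.239 and 24.709 $1000s in house sale price, holding the other predictors fixed.

(12.239, 24.709)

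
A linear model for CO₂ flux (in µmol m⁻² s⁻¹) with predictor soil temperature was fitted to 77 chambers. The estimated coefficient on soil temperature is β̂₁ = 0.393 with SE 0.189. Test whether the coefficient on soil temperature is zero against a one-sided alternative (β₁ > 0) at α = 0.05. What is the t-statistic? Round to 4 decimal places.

t = 2.0794

H₀: β₁ = 0 vs H₁: β₁ > 0.
t = (β̂₁ − β₁⁰)/SE = 0.393 / 0.189 = 2.0794.
df = n − 2 = 77 − 2 = 75.
One-sided p ≈ 0.0205, which is < 0.05, so reject H₀.
There is evidence that the true slope on soil temperature is positive.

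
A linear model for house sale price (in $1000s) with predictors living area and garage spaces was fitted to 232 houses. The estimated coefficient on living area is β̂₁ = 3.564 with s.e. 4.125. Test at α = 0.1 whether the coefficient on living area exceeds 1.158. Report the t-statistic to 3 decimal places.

t = 0.583

H₀: β₁ = 1.158 vs H₁: β₁ > 1.158.
t = (β̂₁ − β₁⁰)/SE = (3.564 − 1.158) / 4.125 = 0.583.
df = n − k − 1 = 232 − 2 − 1 = 229.
One-sided p ≈ 0.2801, which is ≥ 0.1, so fail to reject H₀.
The data do not give significant evidence that the true slope on living area exceeds 1.158 $1000s per unit, holding the other predictors fixed.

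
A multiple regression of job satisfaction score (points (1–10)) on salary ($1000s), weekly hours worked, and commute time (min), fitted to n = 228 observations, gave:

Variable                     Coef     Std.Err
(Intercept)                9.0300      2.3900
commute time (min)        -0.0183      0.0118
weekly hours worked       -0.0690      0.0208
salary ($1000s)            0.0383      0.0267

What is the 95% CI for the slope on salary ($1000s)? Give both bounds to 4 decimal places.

(-0.0143, 0.0909)

Read off: b = 0.0383, SE = 0.0267 for salary ($1000s).
df = n − k − 1 = 228 − 3 − 1 = 224.
t* = t_{0.025, 224} = 1.970611.
Margin = t* × SE = 1.970611 × 0.0267 = 0.052615.
CI: 0.0383 ± 0.052615 → (-0.0143, 0.0909).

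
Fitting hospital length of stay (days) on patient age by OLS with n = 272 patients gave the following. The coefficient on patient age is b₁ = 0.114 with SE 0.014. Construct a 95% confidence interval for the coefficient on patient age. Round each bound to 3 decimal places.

df = n − 2 = 272 − 2 = 270.
t* = t_{0.025, 270} = 1.968789.
Margin = t* × SE = 1.968789 × 0.014 = 0.02756.
CI: 0.114 ± 0.02756 → (0.086, 0.142).
With 95% confidence, each one-unit increase in patient age is associated with a change of between 0.086 and 0.142 days in hospital length of stay.

(0.086, 0.142)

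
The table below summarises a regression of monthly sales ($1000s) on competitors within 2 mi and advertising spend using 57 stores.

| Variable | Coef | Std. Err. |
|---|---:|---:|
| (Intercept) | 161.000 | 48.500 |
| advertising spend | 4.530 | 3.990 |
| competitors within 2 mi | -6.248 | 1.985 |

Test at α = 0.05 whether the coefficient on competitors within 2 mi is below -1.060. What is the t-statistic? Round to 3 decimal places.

t = -2.614

Read off: b = -6.248, SE = 1.985 for competitors within 2 mi.
H₀: β₁ = -1.060 vs H₁: β₁ < -1.060.
t = (-6.248 − (-1.060)) / 1.985 = -2.614.
df = n − k − 1 = 57 − 2 − 1 = 54.
One-sided p ≈ 0.0058, which is < 0.05, so reject H₀.
There is evidence that the true slope on competitors within 2 mi is below -1.060 $1000s per unit, holding the other predictors fixed.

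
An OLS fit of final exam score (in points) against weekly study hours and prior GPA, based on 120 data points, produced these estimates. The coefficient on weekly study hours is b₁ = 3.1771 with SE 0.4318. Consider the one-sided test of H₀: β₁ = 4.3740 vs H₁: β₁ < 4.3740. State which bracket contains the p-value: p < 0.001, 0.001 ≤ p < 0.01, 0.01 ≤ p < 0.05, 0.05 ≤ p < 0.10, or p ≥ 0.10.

t = (3.1771 − 4.3740) / 0.4318 = -2.772.
df = n − k − 1 = 120 − 2 − 1 = 117.
One-sided p = P(T_{117} < t) ≈ 0.0032.
So 0.001 ≤ p < 0.01.

0.001 ≤ p < 0.01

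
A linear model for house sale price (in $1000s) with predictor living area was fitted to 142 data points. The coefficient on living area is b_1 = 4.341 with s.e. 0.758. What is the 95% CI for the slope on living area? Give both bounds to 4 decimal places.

df = n − 2 = 142 − 2 = 140.
t* = t_{0.025, 140} = 1.977054.
Margin = t* × SE = 1.977054 × 0.758 = 1.498607.
CI: 4.341 ± 1.498607 → (2.8424, 5.8396).
With 95% confidence, each one-unit increase in living area is associated with a change of between 2.8424 and 5.8396 $1000s in house sale price.

(2.8424, 5.8396)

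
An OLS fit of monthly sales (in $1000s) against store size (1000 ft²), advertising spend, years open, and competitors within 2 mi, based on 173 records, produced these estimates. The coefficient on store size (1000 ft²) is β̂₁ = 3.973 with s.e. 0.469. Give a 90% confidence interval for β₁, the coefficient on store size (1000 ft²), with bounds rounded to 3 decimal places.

df = n − k − 1 = 173 − 4 − 1 = 168.
t* = t_{0.05, 168} = 1.653974.
Margin = t* × SE = 1.653974 × 0.469 = 0.77571.
CI: 3.973 ± 0.77571 → (3.197, 4.749).
With 90% confidence, each one-unit increase in store size (1000 ft²) is associated with a change of between 3.197 and 4.749 $1000s in monthly sales, holding the other predictors fixed.

(3.197, 4.749)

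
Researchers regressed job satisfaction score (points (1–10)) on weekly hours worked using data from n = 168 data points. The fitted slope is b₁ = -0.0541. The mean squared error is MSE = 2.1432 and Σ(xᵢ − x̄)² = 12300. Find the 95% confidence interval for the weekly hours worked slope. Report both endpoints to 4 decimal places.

(-0.0802, -0.0280)

SE(b₁) = √(MSE/Sₓₓ) = √(2.1432/12300) = 0.0132001.
df = n − 2 = 166.
t* = t_{0.025, 166} = 1.974358.
Margin = t* × SE = 1.974358 × 0.0132001 = 0.026062.
CI: -0.0541 ± 0.026062 → (-0.0802, -0.0280).
With 95% confidence, each one-unit increase in weekly hours worked is associated with a change of between -0.0802 and -0.0280 points (1–10) in job satisfaction score.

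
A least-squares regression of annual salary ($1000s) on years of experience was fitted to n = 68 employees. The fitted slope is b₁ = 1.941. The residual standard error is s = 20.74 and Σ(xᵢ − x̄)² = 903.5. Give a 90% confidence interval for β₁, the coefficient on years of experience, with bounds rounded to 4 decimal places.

SE(b₁) = s/√Sₓₓ = 20.74/√903.5 = 0.689993.
df = n − 2 = 66.
t* = t_{0.05, 66} = 1.668271.
Margin = t* × SE = 1.668271 × 0.689993 = 1.151095.
CI: 1.941 ± 1.151095 → (0.7899, 3.0921).
With 90% confidence, each one-unit increase in years of experience is associated with a change of between 0.7899 and 3.0921 $1000s in annual salary.

(0.7899, 3.0921)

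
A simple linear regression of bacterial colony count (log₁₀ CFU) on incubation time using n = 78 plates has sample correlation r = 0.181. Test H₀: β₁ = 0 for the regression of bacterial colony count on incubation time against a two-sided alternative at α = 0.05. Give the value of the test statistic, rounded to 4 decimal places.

t = r·√(n − 2)/√(1 − r²) = 0.181·√76/√0.967239 = 1.6044.
df = n − 2 = 76.
Two-sided p ≈ 0.1128, which is ≥ 0.05, so fail to reject H₀.
The data do not give significant evidence of a linear association between incubation time and bacterial colony count.

t = 1.6044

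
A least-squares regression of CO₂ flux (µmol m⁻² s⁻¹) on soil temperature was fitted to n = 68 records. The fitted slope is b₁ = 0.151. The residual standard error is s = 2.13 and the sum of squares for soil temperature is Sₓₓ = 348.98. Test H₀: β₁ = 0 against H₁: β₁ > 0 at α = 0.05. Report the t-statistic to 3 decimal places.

t = 1.324

SE(b₁) = s/√Sₓₓ = 2.13/√348.98 = 0.11402.
t = 0.151 / 0.11402 = 1.324.
df = n − 2 = 66.
One-sided p ≈ 0.0950, which is ≥ 0.05, so fail to reject H₀.
The data do not give significant evidence that the true slope on soil temperature is positive.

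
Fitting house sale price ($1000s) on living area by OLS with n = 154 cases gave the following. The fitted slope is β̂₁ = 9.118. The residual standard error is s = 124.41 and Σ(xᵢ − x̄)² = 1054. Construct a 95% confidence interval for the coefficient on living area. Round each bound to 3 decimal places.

(1.547, 16.689)

SE(β̂₁) = s/√Sₓₓ = 124.41/√1054 = 3.83208.
df = n − 2 = 152.
t* = t_{0.025, 152} = 1.975694.
Margin = t* × SE = 1.975694 × 3.83208 = 7.57102.
CI: 9.118 ± 7.57102 → (1.547, 16.689).
With 95% confidence, each one-unit increase in living area is associated with a change of between 1.547 and 16.689 $1000s in house sale price.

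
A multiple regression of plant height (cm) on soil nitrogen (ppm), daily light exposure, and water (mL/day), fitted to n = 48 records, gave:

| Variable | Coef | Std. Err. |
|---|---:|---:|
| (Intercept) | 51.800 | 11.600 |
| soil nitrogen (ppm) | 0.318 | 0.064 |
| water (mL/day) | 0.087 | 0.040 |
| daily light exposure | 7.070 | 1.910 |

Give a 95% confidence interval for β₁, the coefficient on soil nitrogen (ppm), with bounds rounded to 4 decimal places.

(0.1890, 0.4470)

Read off: b = 0.318, SE = 0.064 for soil nitrogen (ppm).
df = n − k − 1 = 48 − 3 − 1 = 44.
t* = t_{0.025, 44} = 2.015368.
Margin = t* × SE = 2.015368 × 0.064 = 0.128984.
CI: 0.318 ± 0.128984 → (0.1890, 0.4470).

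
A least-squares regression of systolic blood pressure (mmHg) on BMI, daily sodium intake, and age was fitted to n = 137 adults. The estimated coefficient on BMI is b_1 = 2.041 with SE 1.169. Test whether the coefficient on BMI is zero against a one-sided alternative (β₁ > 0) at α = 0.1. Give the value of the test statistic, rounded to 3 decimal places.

t = 1.746

H₀: β₁ = 0 vs H₁: β₁ > 0.
t = (b_1 − β₁⁰)/SE = 2.041 / 1.169 = 1.746.
df = n − k − 1 = 137 − 3 − 1 = 133.
One-sided p ≈ 0.0416, which is < 0.1, so reject H₀.
There is evidence that the true slope on BMI is positive, holding the other predictors fixed.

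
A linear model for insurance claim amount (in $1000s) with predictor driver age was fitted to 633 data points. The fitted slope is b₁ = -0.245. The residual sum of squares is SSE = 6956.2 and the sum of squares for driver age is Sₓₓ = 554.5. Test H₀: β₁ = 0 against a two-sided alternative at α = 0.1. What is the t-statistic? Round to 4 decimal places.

t = -1.7376

MSE = SSE/(n − 2) = 6956.2/631 = 11.0241.
SE(b₁) = √(MSE/Sₓₓ) = √(11.0241/554.5) = 0.141.
t = -0.245 / 0.141 = -1.7376.
df = n − 2 = 631.
Two-sided p ≈ 0.0828, which is < 0.1, so reject H₀.
There is evidence that driver age is associated with insurance claim amount.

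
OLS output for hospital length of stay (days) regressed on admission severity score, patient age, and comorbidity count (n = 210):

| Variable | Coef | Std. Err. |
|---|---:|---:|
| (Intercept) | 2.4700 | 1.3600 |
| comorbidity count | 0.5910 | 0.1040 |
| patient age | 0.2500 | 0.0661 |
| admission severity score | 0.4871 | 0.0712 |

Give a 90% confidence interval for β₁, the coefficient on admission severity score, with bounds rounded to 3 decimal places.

Read off: b = 0.4871, SE = 0.0712 for admission severity score.
df = n − k − 1 = 210 − 3 − 1 = 206.
t* = t_{0.05, 206} = 1.652284.
Margin = t* × SE = 1.652284 × 0.0712 = 0.11764.
CI: 0.4871 ± 0.11764 → (0.369, 0.605).

(0.369, 0.605)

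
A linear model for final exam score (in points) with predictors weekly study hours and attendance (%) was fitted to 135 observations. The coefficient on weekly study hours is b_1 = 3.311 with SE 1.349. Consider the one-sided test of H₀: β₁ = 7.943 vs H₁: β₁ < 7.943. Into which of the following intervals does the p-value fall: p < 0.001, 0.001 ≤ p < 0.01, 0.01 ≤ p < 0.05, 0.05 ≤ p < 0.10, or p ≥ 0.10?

p < 0.001

t = (3.311 − 7.943) / 1.349 = -3.434.
df = n − k − 1 = 135 − 2 − 1 = 132.
One-sided p = P(T_{132} < t) ≈ 0.0004.
So p < 0.001.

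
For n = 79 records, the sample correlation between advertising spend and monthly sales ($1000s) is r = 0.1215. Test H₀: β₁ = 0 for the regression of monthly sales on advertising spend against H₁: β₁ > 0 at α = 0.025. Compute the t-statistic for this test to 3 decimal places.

t = 1.074

t = r·√(n − 2)/√(1 − r²) = 0.1215·√77/√0.985238 = 1.074.
df = n − 2 = 77.
One-sided p ≈ 0.1431, which is ≥ 0.025, so fail to reject H₀.
The data do not give significant evidence of a linear association between advertising spend and monthly sales.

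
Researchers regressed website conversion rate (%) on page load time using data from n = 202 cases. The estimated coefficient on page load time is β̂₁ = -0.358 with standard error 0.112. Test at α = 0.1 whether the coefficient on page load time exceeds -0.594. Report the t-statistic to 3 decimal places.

t = 2.107

H₀: β₁ = -0.594 vs H₁: β₁ > -0.594.
t = (β̂₁ − β₁⁰)/SE = (-0.358 − (-0.594)) / 0.112 = 2.107.
df = n − 2 = 202 − 2 = 200.
One-sided p ≈ 0.0182, which is < 0.1, so reject H₀.
There is evidence that the true slope on page load time exceeds -0.594 % per unit.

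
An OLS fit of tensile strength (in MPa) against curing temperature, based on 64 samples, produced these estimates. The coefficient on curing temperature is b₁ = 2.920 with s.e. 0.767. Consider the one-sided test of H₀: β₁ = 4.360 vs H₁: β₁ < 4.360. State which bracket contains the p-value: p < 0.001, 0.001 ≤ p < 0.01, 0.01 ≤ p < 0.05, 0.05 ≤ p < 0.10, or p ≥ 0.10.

t = (2.920 − 4.360) / 0.767 = -1.877.
df = n − 2 = 64 − 2 = 62.
One-sided p = P(T_{62} < t) ≈ 0.0326.
So 0.01 ≤ p < 0.05.

0.01 ≤ p < 0.05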